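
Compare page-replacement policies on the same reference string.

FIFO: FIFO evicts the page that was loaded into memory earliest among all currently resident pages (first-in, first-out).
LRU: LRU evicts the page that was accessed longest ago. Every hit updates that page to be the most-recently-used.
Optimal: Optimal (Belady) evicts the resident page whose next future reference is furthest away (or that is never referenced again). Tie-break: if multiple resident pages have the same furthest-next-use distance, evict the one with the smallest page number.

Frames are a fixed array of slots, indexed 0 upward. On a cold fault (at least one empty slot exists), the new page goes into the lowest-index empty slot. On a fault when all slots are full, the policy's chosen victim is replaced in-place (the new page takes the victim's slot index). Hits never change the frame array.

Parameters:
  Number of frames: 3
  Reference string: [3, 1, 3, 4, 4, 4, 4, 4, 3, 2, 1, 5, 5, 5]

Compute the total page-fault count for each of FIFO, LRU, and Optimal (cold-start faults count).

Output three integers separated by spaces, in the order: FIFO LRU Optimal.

Answer: 5 6 5

Derivation:
--- FIFO ---
  step 0: ref 3 -> FAULT, frames=[3,-,-] (faults so far: 1)
  step 1: ref 1 -> FAULT, frames=[3,1,-] (faults so far: 2)
  step 2: ref 3 -> HIT, frames=[3,1,-] (faults so far: 2)
  step 3: ref 4 -> FAULT, frames=[3,1,4] (faults so far: 3)
  step 4: ref 4 -> HIT, frames=[3,1,4] (faults so far: 3)
  step 5: ref 4 -> HIT, frames=[3,1,4] (faults so far: 3)
  step 6: ref 4 -> HIT, frames=[3,1,4] (faults so far: 3)
  step 7: ref 4 -> HIT, frames=[3,1,4] (faults so far: 3)
  step 8: ref 3 -> HIT, frames=[3,1,4] (faults so far: 3)
  step 9: ref 2 -> FAULT, evict 3, frames=[2,1,4] (faults so far: 4)
  step 10: ref 1 -> HIT, frames=[2,1,4] (faults so far: 4)
  step 11: ref 5 -> FAULT, evict 1, frames=[2,5,4] (faults so far: 5)
  step 12: ref 5 -> HIT, frames=[2,5,4] (faults so far: 5)
  step 13: ref 5 -> HIT, frames=[2,5,4] (faults so far: 5)
  FIFO total faults: 5
--- LRU ---
  step 0: ref 3 -> FAULT, frames=[3,-,-] (faults so far: 1)
  step 1: ref 1 -> FAULT, frames=[3,1,-] (faults so far: 2)
  step 2: ref 3 -> HIT, frames=[3,1,-] (faults so far: 2)
  step 3: ref 4 -> FAULT, frames=[3,1,4] (faults so far: 3)
  step 4: ref 4 -> HIT, frames=[3,1,4] (faults so far: 3)
  step 5: ref 4 -> HIT, frames=[3,1,4] (faults so far: 3)
  step 6: ref 4 -> HIT, frames=[3,1,4] (faults so far: 3)
  step 7: ref 4 -> HIT, frames=[3,1,4] (faults so far: 3)
  step 8: ref 3 -> HIT, frames=[3,1,4] (faults so far: 3)
  step 9: ref 2 -> FAULT, evict 1, frames=[3,2,4] (faults so far: 4)
  step 10: ref 1 -> FAULT, evict 4, frames=[3,2,1] (faults so far: 5)
  step 11: ref 5 -> FAULT, evict 3, frames=[5,2,1] (faults so far: 6)
  step 12: ref 5 -> HIT, frames=[5,2,1] (faults so far: 6)
  step 13: ref 5 -> HIT, frames=[5,2,1] (faults so far: 6)
  LRU total faults: 6
--- Optimal ---
  step 0: ref 3 -> FAULT, frames=[3,-,-] (faults so far: 1)
  step 1: ref 1 -> FAULT, frames=[3,1,-] (faults so far: 2)
  step 2: ref 3 -> HIT, frames=[3,1,-] (faults so far: 2)
  step 3: ref 4 -> FAULT, frames=[3,1,4] (faults so far: 3)
  step 4: ref 4 -> HIT, frames=[3,1,4] (faults so far: 3)
  step 5: ref 4 -> HIT, frames=[3,1,4] (faults so far: 3)
  step 6: ref 4 -> HIT, frames=[3,1,4] (faults so far: 3)
  step 7: ref 4 -> HIT, frames=[3,1,4] (faults so far: 3)
  step 8: ref 3 -> HIT, frames=[3,1,4] (faults so far: 3)
  step 9: ref 2 -> FAULT, evict 3, frames=[2,1,4] (faults so far: 4)
  step 10: ref 1 -> HIT, frames=[2,1,4] (faults so far: 4)
  step 11: ref 5 -> FAULT, evict 1, frames=[2,5,4] (faults so far: 5)
  step 12: ref 5 -> HIT, frames=[2,5,4] (faults so far: 5)
  step 13: ref 5 -> HIT, frames=[2,5,4] (faults so far: 5)
  Optimal total faults: 5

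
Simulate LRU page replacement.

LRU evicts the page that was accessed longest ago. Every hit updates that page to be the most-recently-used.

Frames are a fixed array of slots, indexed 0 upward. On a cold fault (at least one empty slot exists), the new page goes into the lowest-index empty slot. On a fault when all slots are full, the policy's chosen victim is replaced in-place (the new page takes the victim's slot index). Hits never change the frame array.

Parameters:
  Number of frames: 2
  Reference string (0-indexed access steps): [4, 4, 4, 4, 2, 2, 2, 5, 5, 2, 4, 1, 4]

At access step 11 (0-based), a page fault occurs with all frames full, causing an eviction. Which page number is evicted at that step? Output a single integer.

Step 0: ref 4 -> FAULT, frames=[4,-]
Step 1: ref 4 -> HIT, frames=[4,-]
Step 2: ref 4 -> HIT, frames=[4,-]
Step 3: ref 4 -> HIT, frames=[4,-]
Step 4: ref 2 -> FAULT, frames=[4,2]
Step 5: ref 2 -> HIT, frames=[4,2]
Step 6: ref 2 -> HIT, frames=[4,2]
Step 7: ref 5 -> FAULT, evict 4, frames=[5,2]
Step 8: ref 5 -> HIT, frames=[5,2]
Step 9: ref 2 -> HIT, frames=[5,2]
Step 10: ref 4 -> FAULT, evict 5, frames=[4,2]
Step 11: ref 1 -> FAULT, evict 2, frames=[4,1]
At step 11: evicted page 2

Answer: 2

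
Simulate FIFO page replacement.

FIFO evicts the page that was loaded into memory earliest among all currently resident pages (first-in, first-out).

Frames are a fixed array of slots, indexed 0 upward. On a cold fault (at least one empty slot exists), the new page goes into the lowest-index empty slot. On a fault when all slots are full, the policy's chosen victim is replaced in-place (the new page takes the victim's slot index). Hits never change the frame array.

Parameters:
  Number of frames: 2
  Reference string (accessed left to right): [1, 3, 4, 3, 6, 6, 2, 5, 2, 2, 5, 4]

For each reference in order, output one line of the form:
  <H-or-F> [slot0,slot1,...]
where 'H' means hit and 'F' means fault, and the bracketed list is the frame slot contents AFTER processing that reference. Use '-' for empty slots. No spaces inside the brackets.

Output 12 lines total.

F [1,-]
F [1,3]
F [4,3]
H [4,3]
F [4,6]
H [4,6]
F [2,6]
F [2,5]
H [2,5]
H [2,5]
H [2,5]
F [4,5]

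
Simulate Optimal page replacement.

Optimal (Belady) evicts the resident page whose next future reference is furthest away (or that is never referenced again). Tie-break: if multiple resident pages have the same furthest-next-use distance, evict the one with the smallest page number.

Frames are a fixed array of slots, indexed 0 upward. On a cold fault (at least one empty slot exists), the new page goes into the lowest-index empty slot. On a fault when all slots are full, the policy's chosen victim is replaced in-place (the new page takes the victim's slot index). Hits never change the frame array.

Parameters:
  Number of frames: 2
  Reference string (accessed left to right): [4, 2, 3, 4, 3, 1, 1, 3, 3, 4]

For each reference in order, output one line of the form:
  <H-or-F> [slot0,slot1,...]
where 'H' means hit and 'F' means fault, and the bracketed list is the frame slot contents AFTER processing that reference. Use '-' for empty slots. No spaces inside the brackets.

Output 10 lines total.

F [4,-]
F [4,2]
F [4,3]
H [4,3]
H [4,3]
F [1,3]
H [1,3]
H [1,3]
H [1,3]
F [4,3]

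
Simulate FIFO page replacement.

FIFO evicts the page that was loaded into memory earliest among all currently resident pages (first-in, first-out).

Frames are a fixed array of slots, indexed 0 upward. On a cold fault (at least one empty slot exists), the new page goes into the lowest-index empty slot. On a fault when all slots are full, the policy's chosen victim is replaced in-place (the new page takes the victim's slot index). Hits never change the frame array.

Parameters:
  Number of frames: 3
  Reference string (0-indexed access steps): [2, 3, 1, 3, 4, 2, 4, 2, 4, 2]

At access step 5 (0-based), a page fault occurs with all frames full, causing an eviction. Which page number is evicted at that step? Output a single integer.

Step 0: ref 2 -> FAULT, frames=[2,-,-]
Step 1: ref 3 -> FAULT, frames=[2,3,-]
Step 2: ref 1 -> FAULT, frames=[2,3,1]
Step 3: ref 3 -> HIT, frames=[2,3,1]
Step 4: ref 4 -> FAULT, evict 2, frames=[4,3,1]
Step 5: ref 2 -> FAULT, evict 3, frames=[4,2,1]
At step 5: evicted page 3

Answer: 3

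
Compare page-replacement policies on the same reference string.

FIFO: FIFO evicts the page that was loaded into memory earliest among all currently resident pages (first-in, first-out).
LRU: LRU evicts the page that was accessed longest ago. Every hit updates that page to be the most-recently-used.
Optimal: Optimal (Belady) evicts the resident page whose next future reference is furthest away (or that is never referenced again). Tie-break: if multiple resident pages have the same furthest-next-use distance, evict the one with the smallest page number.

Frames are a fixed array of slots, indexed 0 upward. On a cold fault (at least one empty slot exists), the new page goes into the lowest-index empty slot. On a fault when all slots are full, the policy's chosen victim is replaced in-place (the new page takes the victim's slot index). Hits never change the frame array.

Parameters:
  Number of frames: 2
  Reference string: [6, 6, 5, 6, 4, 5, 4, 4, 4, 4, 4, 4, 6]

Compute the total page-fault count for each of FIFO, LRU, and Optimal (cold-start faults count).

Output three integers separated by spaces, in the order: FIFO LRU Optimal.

--- FIFO ---
  step 0: ref 6 -> FAULT, frames=[6,-] (faults so far: 1)
  step 1: ref 6 -> HIT, frames=[6,-] (faults so far: 1)
  step 2: ref 5 -> FAULT, frames=[6,5] (faults so far: 2)
  step 3: ref 6 -> HIT, frames=[6,5] (faults so far: 2)
  step 4: ref 4 -> FAULT, evict 6, frames=[4,5] (faults so far: 3)
  step 5: ref 5 -> HIT, frames=[4,5] (faults so far: 3)
  step 6: ref 4 -> HIT, frames=[4,5] (faults so far: 3)
  step 7: ref 4 -> HIT, frames=[4,5] (faults so far: 3)
  step 8: ref 4 -> HIT, frames=[4,5] (faults so far: 3)
  step 9: ref 4 -> HIT, frames=[4,5] (faults so far: 3)
  step 10: ref 4 -> HIT, frames=[4,5] (faults so far: 3)
  step 11: ref 4 -> HIT, frames=[4,5] (faults so far: 3)
  step 12: ref 6 -> FAULT, evict 5, frames=[4,6] (faults so far: 4)
  FIFO total faults: 4
--- LRU ---
  step 0: ref 6 -> FAULT, frames=[6,-] (faults so far: 1)
  step 1: ref 6 -> HIT, frames=[6,-] (faults so far: 1)
  step 2: ref 5 -> FAULT, frames=[6,5] (faults so far: 2)
  step 3: ref 6 -> HIT, frames=[6,5] (faults so far: 2)
  step 4: ref 4 -> FAULT, evict 5, frames=[6,4] (faults so far: 3)
  step 5: ref 5 -> FAULT, evict 6, frames=[5,4] (faults so far: 4)
  step 6: ref 4 -> HIT, frames=[5,4] (faults so far: 4)
  step 7: ref 4 -> HIT, frames=[5,4] (faults so far: 4)
  step 8: ref 4 -> HIT, frames=[5,4] (faults so far: 4)
  step 9: ref 4 -> HIT, frames=[5,4] (faults so far: 4)
  step 10: ref 4 -> HIT, frames=[5,4] (faults so far: 4)
  step 11: ref 4 -> HIT, frames=[5,4] (faults so far: 4)
  step 12: ref 6 -> FAULT, evict 5, frames=[6,4] (faults so far: 5)
  LRU total faults: 5
--- Optimal ---
  step 0: ref 6 -> FAULT, frames=[6,-] (faults so far: 1)
  step 1: ref 6 -> HIT, frames=[6,-] (faults so far: 1)
  step 2: ref 5 -> FAULT, frames=[6,5] (faults so far: 2)
  step 3: ref 6 -> HIT, frames=[6,5] (faults so far: 2)
  step 4: ref 4 -> FAULT, evict 6, frames=[4,5] (faults so far: 3)
  step 5: ref 5 -> HIT, frames=[4,5] (faults so far: 3)
  step 6: ref 4 -> HIT, frames=[4,5] (faults so far: 3)
  step 7: ref 4 -> HIT, frames=[4,5] (faults so far: 3)
  step 8: ref 4 -> HIT, frames=[4,5] (faults so far: 3)
  step 9: ref 4 -> HIT, frames=[4,5] (faults so far: 3)
  step 10: ref 4 -> HIT, frames=[4,5] (faults so far: 3)
  step 11: ref 4 -> HIT, frames=[4,5] (faults so far: 3)
  step 12: ref 6 -> FAULT, evict 4, frames=[6,5] (faults so far: 4)
  Optimal total faults: 4

Answer: 4 5 4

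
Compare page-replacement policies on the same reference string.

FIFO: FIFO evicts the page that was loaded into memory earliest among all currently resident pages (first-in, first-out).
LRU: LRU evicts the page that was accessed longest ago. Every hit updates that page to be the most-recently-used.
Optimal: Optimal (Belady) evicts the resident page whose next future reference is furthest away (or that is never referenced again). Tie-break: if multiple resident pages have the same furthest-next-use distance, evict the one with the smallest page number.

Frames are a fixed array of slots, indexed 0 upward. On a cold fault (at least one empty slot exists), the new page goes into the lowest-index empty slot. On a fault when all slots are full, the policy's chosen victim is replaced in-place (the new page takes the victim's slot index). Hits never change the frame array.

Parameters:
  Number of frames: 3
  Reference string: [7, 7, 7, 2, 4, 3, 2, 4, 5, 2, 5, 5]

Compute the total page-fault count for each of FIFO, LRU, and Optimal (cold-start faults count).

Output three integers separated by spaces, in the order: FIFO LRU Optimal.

Answer: 6 5 5

Derivation:
--- FIFO ---
  step 0: ref 7 -> FAULT, frames=[7,-,-] (faults so far: 1)
  step 1: ref 7 -> HIT, frames=[7,-,-] (faults so far: 1)
  step 2: ref 7 -> HIT, frames=[7,-,-] (faults so far: 1)
  step 3: ref 2 -> FAULT, frames=[7,2,-] (faults so far: 2)
  step 4: ref 4 -> FAULT, frames=[7,2,4] (faults so far: 3)
  step 5: ref 3 -> FAULT, evict 7, frames=[3,2,4] (faults so far: 4)
  step 6: ref 2 -> HIT, frames=[3,2,4] (faults so far: 4)
  step 7: ref 4 -> HIT, frames=[3,2,4] (faults so far: 4)
  step 8: ref 5 -> FAULT, evict 2, frames=[3,5,4] (faults so far: 5)
  step 9: ref 2 -> FAULT, evict 4, frames=[3,5,2] (faults so far: 6)
  step 10: ref 5 -> HIT, frames=[3,5,2] (faults so far: 6)
  step 11: ref 5 -> HIT, frames=[3,5,2] (faults so far: 6)
  FIFO total faults: 6
--- LRU ---
  step 0: ref 7 -> FAULT, frames=[7,-,-] (faults so far: 1)
  step 1: ref 7 -> HIT, frames=[7,-,-] (faults so far: 1)
  step 2: ref 7 -> HIT, frames=[7,-,-] (faults so far: 1)
  step 3: ref 2 -> FAULT, frames=[7,2,-] (faults so far: 2)
  step 4: ref 4 -> FAULT, frames=[7,2,4] (faults so far: 3)
  step 5: ref 3 -> FAULT, evict 7, frames=[3,2,4] (faults so far: 4)
  step 6: ref 2 -> HIT, frames=[3,2,4] (faults so far: 4)
  step 7: ref 4 -> HIT, frames=[3,2,4] (faults so far: 4)
  step 8: ref 5 -> FAULT, evict 3, frames=[5,2,4] (faults so far: 5)
  step 9: ref 2 -> HIT, frames=[5,2,4] (faults so far: 5)
  step 10: ref 5 -> HIT, frames=[5,2,4] (faults so far: 5)
  step 11: ref 5 -> HIT, frames=[5,2,4] (faults so far: 5)
  LRU total faults: 5
--- Optimal ---
  step 0: ref 7 -> FAULT, frames=[7,-,-] (faults so far: 1)
  step 1: ref 7 -> HIT, frames=[7,-,-] (faults so far: 1)
  step 2: ref 7 -> HIT, frames=[7,-,-] (faults so far: 1)
  step 3: ref 2 -> FAULT, frames=[7,2,-] (faults so far: 2)
  step 4: ref 4 -> FAULT, frames=[7,2,4] (faults so far: 3)
  step 5: ref 3 -> FAULT, evict 7, frames=[3,2,4] (faults so far: 4)
  step 6: ref 2 -> HIT, frames=[3,2,4] (faults so far: 4)
  step 7: ref 4 -> HIT, frames=[3,2,4] (faults so far: 4)
  step 8: ref 5 -> FAULT, evict 3, frames=[5,2,4] (faults so far: 5)
  step 9: ref 2 -> HIT, frames=[5,2,4] (faults so far: 5)
  step 10: ref 5 -> HIT, frames=[5,2,4] (faults so far: 5)
  step 11: ref 5 -> HIT, frames=[5,2,4] (faults so far: 5)
  Optimal total faults: 5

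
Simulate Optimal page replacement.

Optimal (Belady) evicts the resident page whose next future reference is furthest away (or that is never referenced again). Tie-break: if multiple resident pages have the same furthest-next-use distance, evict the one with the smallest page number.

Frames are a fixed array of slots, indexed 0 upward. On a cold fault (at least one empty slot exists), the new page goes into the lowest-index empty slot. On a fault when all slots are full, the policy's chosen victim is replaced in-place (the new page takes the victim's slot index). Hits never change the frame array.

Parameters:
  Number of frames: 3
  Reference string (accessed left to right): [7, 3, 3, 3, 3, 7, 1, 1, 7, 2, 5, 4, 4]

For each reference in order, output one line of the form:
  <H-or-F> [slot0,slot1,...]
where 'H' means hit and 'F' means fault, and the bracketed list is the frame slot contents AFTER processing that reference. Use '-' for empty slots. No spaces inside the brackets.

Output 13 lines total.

F [7,-,-]
F [7,3,-]
H [7,3,-]
H [7,3,-]
H [7,3,-]
H [7,3,-]
F [7,3,1]
H [7,3,1]
H [7,3,1]
F [7,3,2]
F [7,3,5]
F [7,4,5]
H [7,4,5]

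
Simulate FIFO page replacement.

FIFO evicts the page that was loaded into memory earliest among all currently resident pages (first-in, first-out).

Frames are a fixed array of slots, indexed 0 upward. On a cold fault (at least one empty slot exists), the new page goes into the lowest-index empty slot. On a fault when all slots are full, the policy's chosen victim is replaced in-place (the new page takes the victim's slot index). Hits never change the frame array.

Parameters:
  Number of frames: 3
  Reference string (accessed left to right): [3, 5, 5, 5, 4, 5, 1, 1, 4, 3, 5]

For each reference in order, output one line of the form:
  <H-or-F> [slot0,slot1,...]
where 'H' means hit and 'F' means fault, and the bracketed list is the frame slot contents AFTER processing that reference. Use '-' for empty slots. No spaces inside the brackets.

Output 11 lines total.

F [3,-,-]
F [3,5,-]
H [3,5,-]
H [3,5,-]
F [3,5,4]
H [3,5,4]
F [1,5,4]
H [1,5,4]
H [1,5,4]
F [1,3,4]
F [1,3,5]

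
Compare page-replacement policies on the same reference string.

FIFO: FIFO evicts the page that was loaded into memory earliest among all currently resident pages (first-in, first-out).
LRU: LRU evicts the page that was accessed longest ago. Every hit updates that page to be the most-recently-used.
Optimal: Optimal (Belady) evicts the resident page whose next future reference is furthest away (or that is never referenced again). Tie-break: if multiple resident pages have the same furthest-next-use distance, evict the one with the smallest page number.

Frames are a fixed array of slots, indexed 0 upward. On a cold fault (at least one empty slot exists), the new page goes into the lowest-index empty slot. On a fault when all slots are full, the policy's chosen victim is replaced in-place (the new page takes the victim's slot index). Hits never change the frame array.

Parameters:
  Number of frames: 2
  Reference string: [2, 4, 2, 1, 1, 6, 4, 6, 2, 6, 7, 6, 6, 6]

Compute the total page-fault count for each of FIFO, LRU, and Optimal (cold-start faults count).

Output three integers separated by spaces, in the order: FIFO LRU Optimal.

--- FIFO ---
  step 0: ref 2 -> FAULT, frames=[2,-] (faults so far: 1)
  step 1: ref 4 -> FAULT, frames=[2,4] (faults so far: 2)
  step 2: ref 2 -> HIT, frames=[2,4] (faults so far: 2)
  step 3: ref 1 -> FAULT, evict 2, frames=[1,4] (faults so far: 3)
  step 4: ref 1 -> HIT, frames=[1,4] (faults so far: 3)
  step 5: ref 6 -> FAULT, evict 4, frames=[1,6] (faults so far: 4)
  step 6: ref 4 -> FAULT, evict 1, frames=[4,6] (faults so far: 5)
  step 7: ref 6 -> HIT, frames=[4,6] (faults so far: 5)
  step 8: ref 2 -> FAULT, evict 6, frames=[4,2] (faults so far: 6)
  step 9: ref 6 -> FAULT, evict 4, frames=[6,2] (faults so far: 7)
  step 10: ref 7 -> FAULT, evict 2, frames=[6,7] (faults so far: 8)
  step 11: ref 6 -> HIT, frames=[6,7] (faults so far: 8)
  step 12: ref 6 -> HIT, frames=[6,7] (faults so far: 8)
  step 13: ref 6 -> HIT, frames=[6,7] (faults so far: 8)
  FIFO total faults: 8
--- LRU ---
  step 0: ref 2 -> FAULT, frames=[2,-] (faults so far: 1)
  step 1: ref 4 -> FAULT, frames=[2,4] (faults so far: 2)
  step 2: ref 2 -> HIT, frames=[2,4] (faults so far: 2)
  step 3: ref 1 -> FAULT, evict 4, frames=[2,1] (faults so far: 3)
  step 4: ref 1 -> HIT, frames=[2,1] (faults so far: 3)
  step 5: ref 6 -> FAULT, evict 2, frames=[6,1] (faults so far: 4)
  step 6: ref 4 -> FAULT, evict 1, frames=[6,4] (faults so far: 5)
  step 7: ref 6 -> HIT, frames=[6,4] (faults so far: 5)
  step 8: ref 2 -> FAULT, evict 4, frames=[6,2] (faults so far: 6)
  step 9: ref 6 -> HIT, frames=[6,2] (faults so far: 6)
  step 10: ref 7 -> FAULT, evict 2, frames=[6,7] (faults so far: 7)
  step 11: ref 6 -> HIT, frames=[6,7] (faults so far: 7)
  step 12: ref 6 -> HIT, frames=[6,7] (faults so far: 7)
  step 13: ref 6 -> HIT, frames=[6,7] (faults so far: 7)
  LRU total faults: 7
--- Optimal ---
  step 0: ref 2 -> FAULT, frames=[2,-] (faults so far: 1)
  step 1: ref 4 -> FAULT, frames=[2,4] (faults so far: 2)
  step 2: ref 2 -> HIT, frames=[2,4] (faults so far: 2)
  step 3: ref 1 -> FAULT, evict 2, frames=[1,4] (faults so far: 3)
  step 4: ref 1 -> HIT, frames=[1,4] (faults so far: 3)
  step 5: ref 6 -> FAULT, evict 1, frames=[6,4] (faults so far: 4)
  step 6: ref 4 -> HIT, frames=[6,4] (faults so far: 4)
  step 7: ref 6 -> HIT, frames=[6,4] (faults so far: 4)
  step 8: ref 2 -> FAULT, evict 4, frames=[6,2] (faults so far: 5)
  step 9: ref 6 -> HIT, frames=[6,2] (faults so far: 5)
  step 10: ref 7 -> FAULT, evict 2, frames=[6,7] (faults so far: 6)
  step 11: ref 6 -> HIT, frames=[6,7] (faults so far: 6)
  step 12: ref 6 -> HIT, frames=[6,7] (faults so far: 6)
  step 13: ref 6 -> HIT, frames=[6,7] (faults so far: 6)
  Optimal total faults: 6

Answer: 8 7 6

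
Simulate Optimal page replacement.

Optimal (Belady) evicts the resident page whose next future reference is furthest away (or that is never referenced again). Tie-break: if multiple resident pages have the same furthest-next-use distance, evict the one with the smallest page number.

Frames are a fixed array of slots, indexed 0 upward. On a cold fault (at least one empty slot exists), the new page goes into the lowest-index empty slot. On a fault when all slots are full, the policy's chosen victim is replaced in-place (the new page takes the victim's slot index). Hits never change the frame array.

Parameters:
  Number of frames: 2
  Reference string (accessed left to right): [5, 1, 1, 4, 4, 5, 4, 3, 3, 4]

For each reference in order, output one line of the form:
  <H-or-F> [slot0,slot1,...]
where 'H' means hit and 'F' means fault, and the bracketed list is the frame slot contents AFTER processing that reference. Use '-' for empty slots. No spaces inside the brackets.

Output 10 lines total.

F [5,-]
F [5,1]
H [5,1]
F [5,4]
H [5,4]
H [5,4]
H [5,4]
F [3,4]
H [3,4]
H [3,4]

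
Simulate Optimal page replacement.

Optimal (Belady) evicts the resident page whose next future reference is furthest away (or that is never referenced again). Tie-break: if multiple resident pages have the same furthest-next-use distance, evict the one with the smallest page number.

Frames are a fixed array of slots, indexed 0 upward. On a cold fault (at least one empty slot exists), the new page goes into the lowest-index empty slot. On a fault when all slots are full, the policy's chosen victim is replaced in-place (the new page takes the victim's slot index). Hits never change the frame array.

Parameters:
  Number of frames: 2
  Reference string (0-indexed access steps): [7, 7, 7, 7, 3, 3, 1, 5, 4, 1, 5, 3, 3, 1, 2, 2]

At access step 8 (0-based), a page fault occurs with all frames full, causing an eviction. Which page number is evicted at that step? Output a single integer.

Answer: 5

Derivation:
Step 0: ref 7 -> FAULT, frames=[7,-]
Step 1: ref 7 -> HIT, frames=[7,-]
Step 2: ref 7 -> HIT, frames=[7,-]
Step 3: ref 7 -> HIT, frames=[7,-]
Step 4: ref 3 -> FAULT, frames=[7,3]
Step 5: ref 3 -> HIT, frames=[7,3]
Step 6: ref 1 -> FAULT, evict 7, frames=[1,3]
Step 7: ref 5 -> FAULT, evict 3, frames=[1,5]
Step 8: ref 4 -> FAULT, evict 5, frames=[1,4]
At step 8: evicted page 5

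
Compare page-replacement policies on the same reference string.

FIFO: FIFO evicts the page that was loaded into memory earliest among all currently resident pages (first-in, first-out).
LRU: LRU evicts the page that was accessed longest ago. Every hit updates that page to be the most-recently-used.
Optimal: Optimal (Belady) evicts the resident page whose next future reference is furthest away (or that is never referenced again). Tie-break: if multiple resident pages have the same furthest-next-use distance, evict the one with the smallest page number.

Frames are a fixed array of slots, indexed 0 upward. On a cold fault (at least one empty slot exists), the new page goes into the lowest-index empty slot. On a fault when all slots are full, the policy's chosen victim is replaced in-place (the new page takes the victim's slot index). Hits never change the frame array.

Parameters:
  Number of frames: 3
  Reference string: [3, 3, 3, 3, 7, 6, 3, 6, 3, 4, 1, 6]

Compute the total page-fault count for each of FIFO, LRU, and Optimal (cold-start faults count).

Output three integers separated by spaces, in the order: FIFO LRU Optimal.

--- FIFO ---
  step 0: ref 3 -> FAULT, frames=[3,-,-] (faults so far: 1)
  step 1: ref 3 -> HIT, frames=[3,-,-] (faults so far: 1)
  step 2: ref 3 -> HIT, frames=[3,-,-] (faults so far: 1)
  step 3: ref 3 -> HIT, frames=[3,-,-] (faults so far: 1)
  step 4: ref 7 -> FAULT, frames=[3,7,-] (faults so far: 2)
  step 5: ref 6 -> FAULT, frames=[3,7,6] (faults so far: 3)
  step 6: ref 3 -> HIT, frames=[3,7,6] (faults so far: 3)
  step 7: ref 6 -> HIT, frames=[3,7,6] (faults so far: 3)
  step 8: ref 3 -> HIT, frames=[3,7,6] (faults so far: 3)
  step 9: ref 4 -> FAULT, evict 3, frames=[4,7,6] (faults so far: 4)
  step 10: ref 1 -> FAULT, evict 7, frames=[4,1,6] (faults so far: 5)
  step 11: ref 6 -> HIT, frames=[4,1,6] (faults so far: 5)
  FIFO total faults: 5
--- LRU ---
  step 0: ref 3 -> FAULT, frames=[3,-,-] (faults so far: 1)
  step 1: ref 3 -> HIT, frames=[3,-,-] (faults so far: 1)
  step 2: ref 3 -> HIT, frames=[3,-,-] (faults so far: 1)
  step 3: ref 3 -> HIT, frames=[3,-,-] (faults so far: 1)
  step 4: ref 7 -> FAULT, frames=[3,7,-] (faults so far: 2)
  step 5: ref 6 -> FAULT, frames=[3,7,6] (faults so far: 3)
  step 6: ref 3 -> HIT, frames=[3,7,6] (faults so far: 3)
  step 7: ref 6 -> HIT, frames=[3,7,6] (faults so far: 3)
  step 8: ref 3 -> HIT, frames=[3,7,6] (faults so far: 3)
  step 9: ref 4 -> FAULT, evict 7, frames=[3,4,6] (faults so far: 4)
  step 10: ref 1 -> FAULT, evict 6, frames=[3,4,1] (faults so far: 5)
  step 11: ref 6 -> FAULT, evict 3, frames=[6,4,1] (faults so far: 6)
  LRU total faults: 6
--- Optimal ---
  step 0: ref 3 -> FAULT, frames=[3,-,-] (faults so far: 1)
  step 1: ref 3 -> HIT, frames=[3,-,-] (faults so far: 1)
  step 2: ref 3 -> HIT, frames=[3,-,-] (faults so far: 1)
  step 3: ref 3 -> HIT, frames=[3,-,-] (faults so far: 1)
  step 4: ref 7 -> FAULT, frames=[3,7,-] (faults so far: 2)
  step 5: ref 6 -> FAULT, frames=[3,7,6] (faults so far: 3)
  step 6: ref 3 -> HIT, frames=[3,7,6] (faults so far: 3)
  step 7: ref 6 -> HIT, frames=[3,7,6] (faults so far: 3)
  step 8: ref 3 -> HIT, frames=[3,7,6] (faults so far: 3)
  step 9: ref 4 -> FAULT, evict 3, frames=[4,7,6] (faults so far: 4)
  step 10: ref 1 -> FAULT, evict 4, frames=[1,7,6] (faults so far: 5)
  step 11: ref 6 -> HIT, frames=[1,7,6] (faults so far: 5)
  Optimal total faults: 5

Answer: 5 6 5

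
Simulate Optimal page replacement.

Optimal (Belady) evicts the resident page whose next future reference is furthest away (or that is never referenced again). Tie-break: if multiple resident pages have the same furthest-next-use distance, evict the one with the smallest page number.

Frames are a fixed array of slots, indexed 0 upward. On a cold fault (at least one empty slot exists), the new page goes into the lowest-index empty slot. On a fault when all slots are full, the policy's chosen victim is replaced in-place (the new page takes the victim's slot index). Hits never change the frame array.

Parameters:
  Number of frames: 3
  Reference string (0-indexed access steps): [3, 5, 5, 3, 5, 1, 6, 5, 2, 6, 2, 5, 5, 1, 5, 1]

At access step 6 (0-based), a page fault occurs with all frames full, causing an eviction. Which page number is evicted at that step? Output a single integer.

Answer: 3

Derivation:
Step 0: ref 3 -> FAULT, frames=[3,-,-]
Step 1: ref 5 -> FAULT, frames=[3,5,-]
Step 2: ref 5 -> HIT, frames=[3,5,-]
Step 3: ref 3 -> HIT, frames=[3,5,-]
Step 4: ref 5 -> HIT, frames=[3,5,-]
Step 5: ref 1 -> FAULT, frames=[3,5,1]
Step 6: ref 6 -> FAULT, evict 3, frames=[6,5,1]
At step 6: evicted page 3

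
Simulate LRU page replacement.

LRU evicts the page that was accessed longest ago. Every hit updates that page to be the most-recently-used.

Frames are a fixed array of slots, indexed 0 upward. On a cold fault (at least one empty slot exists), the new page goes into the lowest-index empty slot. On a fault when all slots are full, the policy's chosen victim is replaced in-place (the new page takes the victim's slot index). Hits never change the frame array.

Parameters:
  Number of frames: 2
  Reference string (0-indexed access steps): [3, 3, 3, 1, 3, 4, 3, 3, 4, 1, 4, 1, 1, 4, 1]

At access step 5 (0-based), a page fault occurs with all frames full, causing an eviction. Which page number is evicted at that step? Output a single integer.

Answer: 1

Derivation:
Step 0: ref 3 -> FAULT, frames=[3,-]
Step 1: ref 3 -> HIT, frames=[3,-]
Step 2: ref 3 -> HIT, frames=[3,-]
Step 3: ref 1 -> FAULT, frames=[3,1]
Step 4: ref 3 -> HIT, frames=[3,1]
Step 5: ref 4 -> FAULT, evict 1, frames=[3,4]
At step 5: evicted page 1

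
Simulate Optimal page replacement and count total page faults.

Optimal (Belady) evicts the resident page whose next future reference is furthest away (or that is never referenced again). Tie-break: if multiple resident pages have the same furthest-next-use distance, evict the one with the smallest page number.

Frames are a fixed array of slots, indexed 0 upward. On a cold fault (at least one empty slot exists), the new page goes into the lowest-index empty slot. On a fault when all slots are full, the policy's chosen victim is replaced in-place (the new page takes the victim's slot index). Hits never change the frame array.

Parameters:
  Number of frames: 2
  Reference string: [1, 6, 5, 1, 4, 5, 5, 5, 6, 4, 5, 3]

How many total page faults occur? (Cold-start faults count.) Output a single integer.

Answer: 7

Derivation:
Step 0: ref 1 → FAULT, frames=[1,-]
Step 1: ref 6 → FAULT, frames=[1,6]
Step 2: ref 5 → FAULT (evict 6), frames=[1,5]
Step 3: ref 1 → HIT, frames=[1,5]
Step 4: ref 4 → FAULT (evict 1), frames=[4,5]
Step 5: ref 5 → HIT, frames=[4,5]
Step 6: ref 5 → HIT, frames=[4,5]
Step 7: ref 5 → HIT, frames=[4,5]
Step 8: ref 6 → FAULT (evict 5), frames=[4,6]
Step 9: ref 4 → HIT, frames=[4,6]
Step 10: ref 5 → FAULT (evict 4), frames=[5,6]
Step 11: ref 3 → FAULT (evict 5), frames=[3,6]
Total faults: 7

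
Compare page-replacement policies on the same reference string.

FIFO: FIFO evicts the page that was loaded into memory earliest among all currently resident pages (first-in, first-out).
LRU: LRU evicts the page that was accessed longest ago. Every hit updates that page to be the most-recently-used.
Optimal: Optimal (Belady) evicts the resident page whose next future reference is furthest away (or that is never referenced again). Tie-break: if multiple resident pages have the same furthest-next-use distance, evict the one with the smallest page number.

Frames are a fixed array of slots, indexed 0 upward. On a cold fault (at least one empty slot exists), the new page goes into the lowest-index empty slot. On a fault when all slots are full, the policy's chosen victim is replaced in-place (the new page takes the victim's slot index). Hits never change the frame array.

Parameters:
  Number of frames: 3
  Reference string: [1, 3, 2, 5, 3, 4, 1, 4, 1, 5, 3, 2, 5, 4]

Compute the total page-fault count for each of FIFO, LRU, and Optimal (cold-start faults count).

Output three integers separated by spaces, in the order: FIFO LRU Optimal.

--- FIFO ---
  step 0: ref 1 -> FAULT, frames=[1,-,-] (faults so far: 1)
  step 1: ref 3 -> FAULT, frames=[1,3,-] (faults so far: 2)
  step 2: ref 2 -> FAULT, frames=[1,3,2] (faults so far: 3)
  step 3: ref 5 -> FAULT, evict 1, frames=[5,3,2] (faults so far: 4)
  step 4: ref 3 -> HIT, frames=[5,3,2] (faults so far: 4)
  step 5: ref 4 -> FAULT, evict 3, frames=[5,4,2] (faults so far: 5)
  step 6: ref 1 -> FAULT, evict 2, frames=[5,4,1] (faults so far: 6)
  step 7: ref 4 -> HIT, frames=[5,4,1] (faults so far: 6)
  step 8: ref 1 -> HIT, frames=[5,4,1] (faults so far: 6)
  step 9: ref 5 -> HIT, frames=[5,4,1] (faults so far: 6)
  step 10: ref 3 -> FAULT, evict 5, frames=[3,4,1] (faults so far: 7)
  step 11: ref 2 -> FAULT, evict 4, frames=[3,2,1] (faults so far: 8)
  step 12: ref 5 -> FAULT, evict 1, frames=[3,2,5] (faults so far: 9)
  step 13: ref 4 -> FAULT, evict 3, frames=[4,2,5] (faults so far: 10)
  FIFO total faults: 10
--- LRU ---
  step 0: ref 1 -> FAULT, frames=[1,-,-] (faults so far: 1)
  step 1: ref 3 -> FAULT, frames=[1,3,-] (faults so far: 2)
  step 2: ref 2 -> FAULT, frames=[1,3,2] (faults so far: 3)
  step 3: ref 5 -> FAULT, evict 1, frames=[5,3,2] (faults so far: 4)
  step 4: ref 3 -> HIT, frames=[5,3,2] (faults so far: 4)
  step 5: ref 4 -> FAULT, evict 2, frames=[5,3,4] (faults so far: 5)
  step 6: ref 1 -> FAULT, evict 5, frames=[1,3,4] (faults so far: 6)
  step 7: ref 4 -> HIT, frames=[1,3,4] (faults so far: 6)
  step 8: ref 1 -> HIT, frames=[1,3,4] (faults so far: 6)
  step 9: ref 5 -> FAULT, evict 3, frames=[1,5,4] (faults so far: 7)
  step 10: ref 3 -> FAULT, evict 4, frames=[1,5,3] (faults so far: 8)
  step 11: ref 2 -> FAULT, evict 1, frames=[2,5,3] (faults so far: 9)
  step 12: ref 5 -> HIT, frames=[2,5,3] (faults so far: 9)
  step 13: ref 4 -> FAULT, evict 3, frames=[2,5,4] (faults so far: 10)
  LRU total faults: 10
--- Optimal ---
  step 0: ref 1 -> FAULT, frames=[1,-,-] (faults so far: 1)
  step 1: ref 3 -> FAULT, frames=[1,3,-] (faults so far: 2)
  step 2: ref 2 -> FAULT, frames=[1,3,2] (faults so far: 3)
  step 3: ref 5 -> FAULT, evict 2, frames=[1,3,5] (faults so far: 4)
  step 4: ref 3 -> HIT, frames=[1,3,5] (faults so far: 4)
  step 5: ref 4 -> FAULT, evict 3, frames=[1,4,5] (faults so far: 5)
  step 6: ref 1 -> HIT, frames=[1,4,5] (faults so far: 5)
  step 7: ref 4 -> HIT, frames=[1,4,5] (faults so far: 5)
  step 8: ref 1 -> HIT, frames=[1,4,5] (faults so far: 5)
  step 9: ref 5 -> HIT, frames=[1,4,5] (faults so far: 5)
  step 10: ref 3 -> FAULT, evict 1, frames=[3,4,5] (faults so far: 6)
  step 11: ref 2 -> FAULT, evict 3, frames=[2,4,5] (faults so far: 7)
  step 12: ref 5 -> HIT, frames=[2,4,5] (faults so far: 7)
  step 13: ref 4 -> HIT, frames=[2,4,5] (faults so far: 7)
  Optimal total faults: 7

Answer: 10 10 7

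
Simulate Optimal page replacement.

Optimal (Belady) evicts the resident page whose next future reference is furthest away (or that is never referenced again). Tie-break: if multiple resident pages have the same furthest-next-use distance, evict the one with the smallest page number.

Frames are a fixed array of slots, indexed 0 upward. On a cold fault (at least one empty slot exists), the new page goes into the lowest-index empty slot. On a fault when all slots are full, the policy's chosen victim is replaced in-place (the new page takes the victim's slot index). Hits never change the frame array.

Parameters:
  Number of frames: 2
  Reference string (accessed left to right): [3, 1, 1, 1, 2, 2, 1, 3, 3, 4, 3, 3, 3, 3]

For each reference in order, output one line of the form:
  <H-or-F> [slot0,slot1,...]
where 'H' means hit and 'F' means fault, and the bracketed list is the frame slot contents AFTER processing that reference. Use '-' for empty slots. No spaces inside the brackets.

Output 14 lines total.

F [3,-]
F [3,1]
H [3,1]
H [3,1]
F [2,1]
H [2,1]
H [2,1]
F [2,3]
H [2,3]
F [4,3]
H [4,3]
H [4,3]
H [4,3]
H [4,3]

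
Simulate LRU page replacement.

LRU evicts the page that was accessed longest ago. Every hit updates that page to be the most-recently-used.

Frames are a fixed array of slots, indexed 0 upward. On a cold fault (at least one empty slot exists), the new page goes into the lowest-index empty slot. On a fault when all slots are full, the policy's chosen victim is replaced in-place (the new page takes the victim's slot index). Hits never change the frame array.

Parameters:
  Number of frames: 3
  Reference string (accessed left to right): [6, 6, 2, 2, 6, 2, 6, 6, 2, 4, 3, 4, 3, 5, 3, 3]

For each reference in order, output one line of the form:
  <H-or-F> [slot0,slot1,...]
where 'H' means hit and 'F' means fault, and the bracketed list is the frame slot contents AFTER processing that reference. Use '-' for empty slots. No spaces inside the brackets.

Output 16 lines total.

F [6,-,-]
H [6,-,-]
F [6,2,-]
H [6,2,-]
H [6,2,-]
H [6,2,-]
H [6,2,-]
H [6,2,-]
H [6,2,-]
F [6,2,4]
F [3,2,4]
H [3,2,4]
H [3,2,4]
F [3,5,4]
H [3,5,4]
H [3,5,4]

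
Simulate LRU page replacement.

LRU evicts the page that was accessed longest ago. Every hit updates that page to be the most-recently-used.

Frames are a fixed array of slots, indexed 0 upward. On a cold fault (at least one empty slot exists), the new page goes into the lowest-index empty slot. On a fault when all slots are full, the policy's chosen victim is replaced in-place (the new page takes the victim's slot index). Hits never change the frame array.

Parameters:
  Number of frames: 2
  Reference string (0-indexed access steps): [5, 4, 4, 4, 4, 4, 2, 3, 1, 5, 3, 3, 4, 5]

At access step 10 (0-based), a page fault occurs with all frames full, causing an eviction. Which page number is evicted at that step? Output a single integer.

Answer: 1

Derivation:
Step 0: ref 5 -> FAULT, frames=[5,-]
Step 1: ref 4 -> FAULT, frames=[5,4]
Step 2: ref 4 -> HIT, frames=[5,4]
Step 3: ref 4 -> HIT, frames=[5,4]
Step 4: ref 4 -> HIT, frames=[5,4]
Step 5: ref 4 -> HIT, frames=[5,4]
Step 6: ref 2 -> FAULT, evict 5, frames=[2,4]
Step 7: ref 3 -> FAULT, evict 4, frames=[2,3]
Step 8: ref 1 -> FAULT, evict 2, frames=[1,3]
Step 9: ref 5 -> FAULT, evict 3, frames=[1,5]
Step 10: ref 3 -> FAULT, evict 1, frames=[3,5]
At step 10: evicted page 1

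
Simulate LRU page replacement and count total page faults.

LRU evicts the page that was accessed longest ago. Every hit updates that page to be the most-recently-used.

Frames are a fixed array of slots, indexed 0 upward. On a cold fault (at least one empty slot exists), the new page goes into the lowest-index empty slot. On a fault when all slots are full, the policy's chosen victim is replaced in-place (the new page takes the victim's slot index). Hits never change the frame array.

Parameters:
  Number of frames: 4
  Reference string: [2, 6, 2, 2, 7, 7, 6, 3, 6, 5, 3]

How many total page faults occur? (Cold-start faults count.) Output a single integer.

Step 0: ref 2 → FAULT, frames=[2,-,-,-]
Step 1: ref 6 → FAULT, frames=[2,6,-,-]
Step 2: ref 2 → HIT, frames=[2,6,-,-]
Step 3: ref 2 → HIT, frames=[2,6,-,-]
Step 4: ref 7 → FAULT, frames=[2,6,7,-]
Step 5: ref 7 → HIT, frames=[2,6,7,-]
Step 6: ref 6 → HIT, frames=[2,6,7,-]
Step 7: ref 3 → FAULT, frames=[2,6,7,3]
Step 8: ref 6 → HIT, frames=[2,6,7,3]
Step 9: ref 5 → FAULT (evict 2), frames=[5,6,7,3]
Step 10: ref 3 → HIT, frames=[5,6,7,3]
Total faults: 5

Answer: 5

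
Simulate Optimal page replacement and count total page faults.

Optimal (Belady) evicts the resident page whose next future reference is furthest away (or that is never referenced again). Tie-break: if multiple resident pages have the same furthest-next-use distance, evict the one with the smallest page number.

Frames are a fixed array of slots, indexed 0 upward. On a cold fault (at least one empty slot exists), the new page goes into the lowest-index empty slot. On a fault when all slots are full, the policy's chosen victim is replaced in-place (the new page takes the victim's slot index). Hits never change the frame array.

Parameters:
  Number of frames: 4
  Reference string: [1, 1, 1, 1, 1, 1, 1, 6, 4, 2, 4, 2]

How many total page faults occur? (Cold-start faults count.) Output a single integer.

Step 0: ref 1 → FAULT, frames=[1,-,-,-]
Step 1: ref 1 → HIT, frames=[1,-,-,-]
Step 2: ref 1 → HIT, frames=[1,-,-,-]
Step 3: ref 1 → HIT, frames=[1,-,-,-]
Step 4: ref 1 → HIT, frames=[1,-,-,-]
Step 5: ref 1 → HIT, frames=[1,-,-,-]
Step 6: ref 1 → HIT, frames=[1,-,-,-]
Step 7: ref 6 → FAULT, frames=[1,6,-,-]
Step 8: ref 4 → FAULT, frames=[1,6,4,-]
Step 9: ref 2 → FAULT, frames=[1,6,4,2]
Step 10: ref 4 → HIT, frames=[1,6,4,2]
Step 11: ref 2 → HIT, frames=[1,6,4,2]
Total faults: 4

Answer: 4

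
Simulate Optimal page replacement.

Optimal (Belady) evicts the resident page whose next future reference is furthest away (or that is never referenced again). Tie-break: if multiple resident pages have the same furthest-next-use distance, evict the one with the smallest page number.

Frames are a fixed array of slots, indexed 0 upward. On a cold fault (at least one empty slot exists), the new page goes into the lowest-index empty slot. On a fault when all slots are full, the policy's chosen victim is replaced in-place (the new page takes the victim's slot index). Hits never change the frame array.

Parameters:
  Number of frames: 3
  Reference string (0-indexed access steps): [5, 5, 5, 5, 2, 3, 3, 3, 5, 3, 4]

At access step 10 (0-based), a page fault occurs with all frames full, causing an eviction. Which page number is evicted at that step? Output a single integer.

Answer: 2

Derivation:
Step 0: ref 5 -> FAULT, frames=[5,-,-]
Step 1: ref 5 -> HIT, frames=[5,-,-]
Step 2: ref 5 -> HIT, frames=[5,-,-]
Step 3: ref 5 -> HIT, frames=[5,-,-]
Step 4: ref 2 -> FAULT, frames=[5,2,-]
Step 5: ref 3 -> FAULT, frames=[5,2,3]
Step 6: ref 3 -> HIT, frames=[5,2,3]
Step 7: ref 3 -> HIT, frames=[5,2,3]
Step 8: ref 5 -> HIT, frames=[5,2,3]
Step 9: ref 3 -> HIT, frames=[5,2,3]
Step 10: ref 4 -> FAULT, evict 2, frames=[5,4,3]
At step 10: evicted page 2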